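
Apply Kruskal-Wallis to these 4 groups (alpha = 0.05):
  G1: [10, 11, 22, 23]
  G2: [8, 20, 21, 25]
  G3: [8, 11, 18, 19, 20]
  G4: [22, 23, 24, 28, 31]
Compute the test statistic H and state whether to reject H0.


Step 1: Combine all N = 18 observations and assign midranks.
sorted (value, group, rank): (8,G2,1.5), (8,G3,1.5), (10,G1,3), (11,G1,4.5), (11,G3,4.5), (18,G3,6), (19,G3,7), (20,G2,8.5), (20,G3,8.5), (21,G2,10), (22,G1,11.5), (22,G4,11.5), (23,G1,13.5), (23,G4,13.5), (24,G4,15), (25,G2,16), (28,G4,17), (31,G4,18)
Step 2: Sum ranks within each group.
R_1 = 32.5 (n_1 = 4)
R_2 = 36 (n_2 = 4)
R_3 = 27.5 (n_3 = 5)
R_4 = 75 (n_4 = 5)
Step 3: H = 12/(N(N+1)) * sum(R_i^2/n_i) - 3(N+1)
     = 12/(18*19) * (32.5^2/4 + 36^2/4 + 27.5^2/5 + 75^2/5) - 3*19
     = 0.035088 * 1864.31 - 57
     = 8.414474.
Step 4: Ties present; correction factor C = 1 - 30/(18^3 - 18) = 0.994840. Corrected H = 8.414474 / 0.994840 = 8.458117.
Step 5: Under H0, H ~ chi^2(3); p-value = 0.037434.
Step 6: alpha = 0.05. reject H0.

H = 8.4581, df = 3, p = 0.037434, reject H0.


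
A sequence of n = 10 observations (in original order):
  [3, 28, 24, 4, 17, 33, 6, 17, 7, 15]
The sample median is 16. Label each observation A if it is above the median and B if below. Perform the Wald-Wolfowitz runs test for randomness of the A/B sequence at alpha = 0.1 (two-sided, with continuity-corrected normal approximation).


Step 1: Compute median = 16; label A = above, B = below.
Labels in order: BAABAABABB  (n_A = 5, n_B = 5)
Step 2: Count runs R = 7.
Step 3: Under H0 (random ordering), E[R] = 2*n_A*n_B/(n_A+n_B) + 1 = 2*5*5/10 + 1 = 6.0000.
        Var[R] = 2*n_A*n_B*(2*n_A*n_B - n_A - n_B) / ((n_A+n_B)^2 * (n_A+n_B-1)) = 2000/900 = 2.2222.
        SD[R] = 1.4907.
Step 4: Continuity-corrected z = (R - 0.5 - E[R]) / SD[R] = (7 - 0.5 - 6.0000) / 1.4907 = 0.3354.
Step 5: Two-sided p-value via normal approximation = 2*(1 - Phi(|z|)) = 0.737316.
Step 6: alpha = 0.1. fail to reject H0.

R = 7, z = 0.3354, p = 0.737316, fail to reject H0.


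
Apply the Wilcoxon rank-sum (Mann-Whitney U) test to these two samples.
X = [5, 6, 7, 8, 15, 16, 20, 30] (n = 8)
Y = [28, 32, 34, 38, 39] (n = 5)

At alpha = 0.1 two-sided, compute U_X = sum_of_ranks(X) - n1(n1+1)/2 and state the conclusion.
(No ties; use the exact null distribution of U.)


Step 1: Combine and sort all 13 observations; assign midranks.
sorted (value, group): (5,X), (6,X), (7,X), (8,X), (15,X), (16,X), (20,X), (28,Y), (30,X), (32,Y), (34,Y), (38,Y), (39,Y)
ranks: 5->1, 6->2, 7->3, 8->4, 15->5, 16->6, 20->7, 28->8, 30->9, 32->10, 34->11, 38->12, 39->13
Step 2: Rank sum for X: R1 = 1 + 2 + 3 + 4 + 5 + 6 + 7 + 9 = 37.
Step 3: U_X = R1 - n1(n1+1)/2 = 37 - 8*9/2 = 37 - 36 = 1.
       U_Y = n1*n2 - U_X = 40 - 1 = 39.
Step 4: No ties, so the exact null distribution of U (based on enumerating the C(13,8) = 1287 equally likely rank assignments) gives the two-sided p-value.
Step 5: p-value = 0.003108; compare to alpha = 0.1. reject H0.

U_X = 1, p = 0.003108, reject H0 at alpha = 0.1.


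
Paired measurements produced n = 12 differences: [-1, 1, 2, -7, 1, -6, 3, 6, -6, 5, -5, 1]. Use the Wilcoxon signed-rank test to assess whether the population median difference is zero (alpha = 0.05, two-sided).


Step 1: Drop any zero differences (none here) and take |d_i|.
|d| = [1, 1, 2, 7, 1, 6, 3, 6, 6, 5, 5, 1]
Step 2: Midrank |d_i| (ties get averaged ranks).
ranks: |1|->2.5, |1|->2.5, |2|->5, |7|->12, |1|->2.5, |6|->10, |3|->6, |6|->10, |6|->10, |5|->7.5, |5|->7.5, |1|->2.5
Step 3: Attach original signs; sum ranks with positive sign and with negative sign.
W+ = 2.5 + 5 + 2.5 + 6 + 10 + 7.5 + 2.5 = 36
W- = 2.5 + 12 + 10 + 10 + 7.5 = 42
(Check: W+ + W- = 78 should equal n(n+1)/2 = 78.)
Step 4: Test statistic W = min(W+, W-) = 36.
Step 5: Ties in |d|, so use the tie-corrected normal approximation.
        E[W] = n(n+1)/4 = 12*13/4 = 39.
        Tie groups: |d|=1 (t=4), |d|=5 (t=2), |d|=6 (t=3); sum(t^3 - t) = 90.
        Var[W] = n(n+1)(2n+1)/24 - sum(t^3-t)/48 = 3900/24 - 90/48 = 160.625.
        z = (W - E[W]) / sqrt(Var[W]) = (36 - 39) / 12.6738 = -0.2367.
        Two-sided p = 2*Phi(z) = 0.812883.
Step 6: alpha = 0.05. fail to reject H0.

W+ = 36, W- = 42, W = min = 36, p = 0.812883, fail to reject H0.


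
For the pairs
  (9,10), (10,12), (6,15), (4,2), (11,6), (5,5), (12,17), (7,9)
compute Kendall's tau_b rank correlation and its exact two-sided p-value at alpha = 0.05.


Step 1: Enumerate the 28 unordered pairs (i,j) with i<j and classify each by sign(x_j-x_i) * sign(y_j-y_i).
  (1,2):dx=+1,dy=+2->C; (1,3):dx=-3,dy=+5->D; (1,4):dx=-5,dy=-8->C; (1,5):dx=+2,dy=-4->D
  (1,6):dx=-4,dy=-5->C; (1,7):dx=+3,dy=+7->C; (1,8):dx=-2,dy=-1->C; (2,3):dx=-4,dy=+3->D
  (2,4):dx=-6,dy=-10->C; (2,5):dx=+1,dy=-6->D; (2,6):dx=-5,dy=-7->C; (2,7):dx=+2,dy=+5->C
  (2,8):dx=-3,dy=-3->C; (3,4):dx=-2,dy=-13->C; (3,5):dx=+5,dy=-9->D; (3,6):dx=-1,dy=-10->C
  (3,7):dx=+6,dy=+2->C; (3,8):dx=+1,dy=-6->D; (4,5):dx=+7,dy=+4->C; (4,6):dx=+1,dy=+3->C
  (4,7):dx=+8,dy=+15->C; (4,8):dx=+3,dy=+7->C; (5,6):dx=-6,dy=-1->C; (5,7):dx=+1,dy=+11->C
  (5,8):dx=-4,dy=+3->D; (6,7):dx=+7,dy=+12->C; (6,8):dx=+2,dy=+4->C; (7,8):dx=-5,dy=-8->C
Step 2: C = 21, D = 7, total pairs = 28.
Step 3: tau = (C - D)/(n(n-1)/2) = (21 - 7)/28 = 0.500000.
Step 4: Exact two-sided p-value (enumerate n! = 40320 permutations of y under H0): p = 0.108681.
Step 5: alpha = 0.05. fail to reject H0.

tau_b = 0.5000 (C=21, D=7), p = 0.108681, fail to reject H0.


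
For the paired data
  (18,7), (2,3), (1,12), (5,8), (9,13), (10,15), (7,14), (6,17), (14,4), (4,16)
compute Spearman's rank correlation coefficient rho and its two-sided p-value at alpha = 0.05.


Step 1: Rank x and y separately (midranks; no ties here).
rank(x): 18->10, 2->2, 1->1, 5->4, 9->7, 10->8, 7->6, 6->5, 14->9, 4->3
rank(y): 7->3, 3->1, 12->5, 8->4, 13->6, 15->8, 14->7, 17->10, 4->2, 16->9
Step 2: d_i = R_x(i) - R_y(i); compute d_i^2.
  (10-3)^2=49, (2-1)^2=1, (1-5)^2=16, (4-4)^2=0, (7-6)^2=1, (8-8)^2=0, (6-7)^2=1, (5-10)^2=25, (9-2)^2=49, (3-9)^2=36
sum(d^2) = 178.
Step 3: rho = 1 - 6*178 / (10*(10^2 - 1)) = 1 - 1068/990 = -0.078788.
Step 4: Under H0, t = rho * sqrt((n-2)/(1-rho^2)) = -0.2235 ~ t(8).
Step 5: Two-sided p-value from the t-distribution with 8 df = 0.828717.
Step 6: alpha = 0.05. fail to reject H0.

rho = -0.0788, p = 0.828717, fail to reject H0 at alpha = 0.05.


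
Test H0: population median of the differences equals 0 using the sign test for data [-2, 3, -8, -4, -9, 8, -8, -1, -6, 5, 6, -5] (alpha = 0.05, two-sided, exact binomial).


Step 1: Discard zero differences. Original n = 12; n_eff = number of nonzero differences = 12.
Nonzero differences (with sign): -2, +3, -8, -4, -9, +8, -8, -1, -6, +5, +6, -5
Step 2: Count signs: positive = 4, negative = 8.
Step 3: Under H0: P(positive) = 0.5, so the number of positives S ~ Bin(12, 0.5).
Step 4: Two-sided exact p-value = sum of Bin(12,0.5) probabilities at or below the observed probability = 0.387695.
Step 5: alpha = 0.05. fail to reject H0.

n_eff = 12, pos = 4, neg = 8, p = 0.387695, fail to reject H0.


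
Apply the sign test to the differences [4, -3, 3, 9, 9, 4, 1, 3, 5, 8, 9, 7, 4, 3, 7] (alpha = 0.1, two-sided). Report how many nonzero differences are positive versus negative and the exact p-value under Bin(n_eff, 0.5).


Step 1: Discard zero differences. Original n = 15; n_eff = number of nonzero differences = 15.
Nonzero differences (with sign): +4, -3, +3, +9, +9, +4, +1, +3, +5, +8, +9, +7, +4, +3, +7
Step 2: Count signs: positive = 14, negative = 1.
Step 3: Under H0: P(positive) = 0.5, so the number of positives S ~ Bin(15, 0.5).
Step 4: Two-sided exact p-value = sum of Bin(15,0.5) probabilities at or below the observed probability = 0.000977.
Step 5: alpha = 0.1. reject H0.

n_eff = 15, pos = 14, neg = 1, p = 0.000977, reject H0.


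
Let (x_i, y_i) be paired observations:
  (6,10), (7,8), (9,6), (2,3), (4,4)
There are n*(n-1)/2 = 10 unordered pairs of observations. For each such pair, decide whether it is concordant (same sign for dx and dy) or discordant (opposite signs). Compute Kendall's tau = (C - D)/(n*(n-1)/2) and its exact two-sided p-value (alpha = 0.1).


Step 1: Enumerate the 10 unordered pairs (i,j) with i<j and classify each by sign(x_j-x_i) * sign(y_j-y_i).
  (1,2):dx=+1,dy=-2->D; (1,3):dx=+3,dy=-4->D; (1,4):dx=-4,dy=-7->C; (1,5):dx=-2,dy=-6->C
  (2,3):dx=+2,dy=-2->D; (2,4):dx=-5,dy=-5->C; (2,5):dx=-3,dy=-4->C; (3,4):dx=-7,dy=-3->C
  (3,5):dx=-5,dy=-2->C; (4,5):dx=+2,dy=+1->C
Step 2: C = 7, D = 3, total pairs = 10.
Step 3: tau = (C - D)/(n(n-1)/2) = (7 - 3)/10 = 0.400000.
Step 4: Exact two-sided p-value (enumerate n! = 120 permutations of y under H0): p = 0.483333.
Step 5: alpha = 0.1. fail to reject H0.

tau_b = 0.4000 (C=7, D=3), p = 0.483333, fail to reject H0.


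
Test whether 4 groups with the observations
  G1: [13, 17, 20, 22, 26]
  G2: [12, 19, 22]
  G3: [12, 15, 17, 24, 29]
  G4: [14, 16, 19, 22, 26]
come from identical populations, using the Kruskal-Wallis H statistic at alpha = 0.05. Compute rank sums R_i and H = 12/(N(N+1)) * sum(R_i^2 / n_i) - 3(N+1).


Step 1: Combine all N = 18 observations and assign midranks.
sorted (value, group, rank): (12,G2,1.5), (12,G3,1.5), (13,G1,3), (14,G4,4), (15,G3,5), (16,G4,6), (17,G1,7.5), (17,G3,7.5), (19,G2,9.5), (19,G4,9.5), (20,G1,11), (22,G1,13), (22,G2,13), (22,G4,13), (24,G3,15), (26,G1,16.5), (26,G4,16.5), (29,G3,18)
Step 2: Sum ranks within each group.
R_1 = 51 (n_1 = 5)
R_2 = 24 (n_2 = 3)
R_3 = 47 (n_3 = 5)
R_4 = 49 (n_4 = 5)
Step 3: H = 12/(N(N+1)) * sum(R_i^2/n_i) - 3(N+1)
     = 12/(18*19) * (51^2/5 + 24^2/3 + 47^2/5 + 49^2/5) - 3*19
     = 0.035088 * 1634.2 - 57
     = 0.340351.
Step 4: Ties present; correction factor C = 1 - 48/(18^3 - 18) = 0.991744. Corrected H = 0.340351 / 0.991744 = 0.343184.
Step 5: Under H0, H ~ chi^2(3); p-value = 0.951712.
Step 6: alpha = 0.05. fail to reject H0.

H = 0.3432, df = 3, p = 0.951712, fail to reject H0.


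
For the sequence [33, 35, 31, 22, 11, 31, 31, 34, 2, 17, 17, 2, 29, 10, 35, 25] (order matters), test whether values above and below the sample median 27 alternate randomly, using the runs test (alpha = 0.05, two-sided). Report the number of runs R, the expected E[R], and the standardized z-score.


Step 1: Compute median = 27; label A = above, B = below.
Labels in order: AAABBAAABBBBABAB  (n_A = 8, n_B = 8)
Step 2: Count runs R = 8.
Step 3: Under H0 (random ordering), E[R] = 2*n_A*n_B/(n_A+n_B) + 1 = 2*8*8/16 + 1 = 9.0000.
        Var[R] = 2*n_A*n_B*(2*n_A*n_B - n_A - n_B) / ((n_A+n_B)^2 * (n_A+n_B-1)) = 14336/3840 = 3.7333.
        SD[R] = 1.9322.
Step 4: Continuity-corrected z = (R + 0.5 - E[R]) / SD[R] = (8 + 0.5 - 9.0000) / 1.9322 = -0.2588.
Step 5: Two-sided p-value via normal approximation = 2*(1 - Phi(|z|)) = 0.795809.
Step 6: alpha = 0.05. fail to reject H0.

R = 8, z = -0.2588, p = 0.795809, fail to reject H0.


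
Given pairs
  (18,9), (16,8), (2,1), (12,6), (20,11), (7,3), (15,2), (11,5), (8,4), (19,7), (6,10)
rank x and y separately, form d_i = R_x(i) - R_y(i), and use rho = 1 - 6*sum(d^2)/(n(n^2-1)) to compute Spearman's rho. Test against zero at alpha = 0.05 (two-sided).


Step 1: Rank x and y separately (midranks; no ties here).
rank(x): 18->9, 16->8, 2->1, 12->6, 20->11, 7->3, 15->7, 11->5, 8->4, 19->10, 6->2
rank(y): 9->9, 8->8, 1->1, 6->6, 11->11, 3->3, 2->2, 5->5, 4->4, 7->7, 10->10
Step 2: d_i = R_x(i) - R_y(i); compute d_i^2.
  (9-9)^2=0, (8-8)^2=0, (1-1)^2=0, (6-6)^2=0, (11-11)^2=0, (3-3)^2=0, (7-2)^2=25, (5-5)^2=0, (4-4)^2=0, (10-7)^2=9, (2-10)^2=64
sum(d^2) = 98.
Step 3: rho = 1 - 6*98 / (11*(11^2 - 1)) = 1 - 588/1320 = 0.554545.
Step 4: Under H0, t = rho * sqrt((n-2)/(1-rho^2)) = 1.9992 ~ t(9).
Step 5: Two-sided p-value from the t-distribution with 9 df = 0.076652.
Step 6: alpha = 0.05. fail to reject H0.

rho = 0.5545, p = 0.076652, fail to reject H0 at alpha = 0.05.


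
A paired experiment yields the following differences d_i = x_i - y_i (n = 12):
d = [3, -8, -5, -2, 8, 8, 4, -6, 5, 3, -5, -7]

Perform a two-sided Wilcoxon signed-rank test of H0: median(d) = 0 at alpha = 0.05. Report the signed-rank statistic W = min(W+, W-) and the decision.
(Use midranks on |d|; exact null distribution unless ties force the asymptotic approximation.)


Step 1: Drop any zero differences (none here) and take |d_i|.
|d| = [3, 8, 5, 2, 8, 8, 4, 6, 5, 3, 5, 7]
Step 2: Midrank |d_i| (ties get averaged ranks).
ranks: |3|->2.5, |8|->11, |5|->6, |2|->1, |8|->11, |8|->11, |4|->4, |6|->8, |5|->6, |3|->2.5, |5|->6, |7|->9
Step 3: Attach original signs; sum ranks with positive sign and with negative sign.
W+ = 2.5 + 11 + 11 + 4 + 6 + 2.5 = 37
W- = 11 + 6 + 1 + 8 + 6 + 9 = 41
(Check: W+ + W- = 78 should equal n(n+1)/2 = 78.)
Step 4: Test statistic W = min(W+, W-) = 37.
Step 5: Ties in |d|, so use the tie-corrected normal approximation.
        E[W] = n(n+1)/4 = 12*13/4 = 39.
        Tie groups: |d|=3 (t=2), |d|=5 (t=3), |d|=8 (t=3); sum(t^3 - t) = 54.
        Var[W] = n(n+1)(2n+1)/24 - sum(t^3-t)/48 = 3900/24 - 54/48 = 161.375.
        z = (W - E[W]) / sqrt(Var[W]) = (37 - 39) / 12.7033 = -0.1574.
        Two-sided p = 2*Phi(z) = 0.874899.
Step 6: alpha = 0.05. fail to reject H0.

W+ = 37, W- = 41, W = min = 37, p = 0.874899, fail to reject H0.


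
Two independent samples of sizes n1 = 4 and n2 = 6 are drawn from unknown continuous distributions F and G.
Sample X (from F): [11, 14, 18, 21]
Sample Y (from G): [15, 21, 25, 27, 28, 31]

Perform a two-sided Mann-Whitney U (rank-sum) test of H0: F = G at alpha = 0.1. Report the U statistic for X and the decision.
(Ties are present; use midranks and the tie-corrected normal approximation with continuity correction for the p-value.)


Step 1: Combine and sort all 10 observations; assign midranks.
sorted (value, group): (11,X), (14,X), (15,Y), (18,X), (21,X), (21,Y), (25,Y), (27,Y), (28,Y), (31,Y)
ranks: 11->1, 14->2, 15->3, 18->4, 21->5.5, 21->5.5, 25->7, 27->8, 28->9, 31->10
Step 2: Rank sum for X: R1 = 1 + 2 + 4 + 5.5 = 12.5.
Step 3: U_X = R1 - n1(n1+1)/2 = 12.5 - 4*5/2 = 12.5 - 10 = 2.5.
       U_Y = n1*n2 - U_X = 24 - 2.5 = 21.5.
Step 4: Ties are present, so use the tie-corrected normal approximation (with continuity correction) for the p-value.
Step 5: p-value = 0.054273; compare to alpha = 0.1. reject H0.

U_X = 2.5, p = 0.054273, reject H0 at alpha = 0.1.


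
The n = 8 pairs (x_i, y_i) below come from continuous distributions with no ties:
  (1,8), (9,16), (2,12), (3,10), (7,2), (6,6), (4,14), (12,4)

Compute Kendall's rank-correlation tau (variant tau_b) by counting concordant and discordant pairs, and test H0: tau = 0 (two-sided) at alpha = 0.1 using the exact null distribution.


Step 1: Enumerate the 28 unordered pairs (i,j) with i<j and classify each by sign(x_j-x_i) * sign(y_j-y_i).
  (1,2):dx=+8,dy=+8->C; (1,3):dx=+1,dy=+4->C; (1,4):dx=+2,dy=+2->C; (1,5):dx=+6,dy=-6->D
  (1,6):dx=+5,dy=-2->D; (1,7):dx=+3,dy=+6->C; (1,8):dx=+11,dy=-4->D; (2,3):dx=-7,dy=-4->C
  (2,4):dx=-6,dy=-6->C; (2,5):dx=-2,dy=-14->C; (2,6):dx=-3,dy=-10->C; (2,7):dx=-5,dy=-2->C
  (2,8):dx=+3,dy=-12->D; (3,4):dx=+1,dy=-2->D; (3,5):dx=+5,dy=-10->D; (3,6):dx=+4,dy=-6->D
  (3,7):dx=+2,dy=+2->C; (3,8):dx=+10,dy=-8->D; (4,5):dx=+4,dy=-8->D; (4,6):dx=+3,dy=-4->D
  (4,7):dx=+1,dy=+4->C; (4,8):dx=+9,dy=-6->D; (5,6):dx=-1,dy=+4->D; (5,7):dx=-3,dy=+12->D
  (5,8):dx=+5,dy=+2->C; (6,7):dx=-2,dy=+8->D; (6,8):dx=+6,dy=-2->D; (7,8):dx=+8,dy=-10->D
Step 2: C = 12, D = 16, total pairs = 28.
Step 3: tau = (C - D)/(n(n-1)/2) = (12 - 16)/28 = -0.142857.
Step 4: Exact two-sided p-value (enumerate n! = 40320 permutations of y under H0): p = 0.719544.
Step 5: alpha = 0.1. fail to reject H0.

tau_b = -0.1429 (C=12, D=16), p = 0.719544, fail to reject H0.


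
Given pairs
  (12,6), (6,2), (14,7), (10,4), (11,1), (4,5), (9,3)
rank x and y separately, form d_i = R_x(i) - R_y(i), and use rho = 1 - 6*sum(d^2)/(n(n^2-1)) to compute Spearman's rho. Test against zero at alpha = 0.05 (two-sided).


Step 1: Rank x and y separately (midranks; no ties here).
rank(x): 12->6, 6->2, 14->7, 10->4, 11->5, 4->1, 9->3
rank(y): 6->6, 2->2, 7->7, 4->4, 1->1, 5->5, 3->3
Step 2: d_i = R_x(i) - R_y(i); compute d_i^2.
  (6-6)^2=0, (2-2)^2=0, (7-7)^2=0, (4-4)^2=0, (5-1)^2=16, (1-5)^2=16, (3-3)^2=0
sum(d^2) = 32.
Step 3: rho = 1 - 6*32 / (7*(7^2 - 1)) = 1 - 192/336 = 0.428571.
Step 4: Under H0, t = rho * sqrt((n-2)/(1-rho^2)) = 1.0607 ~ t(5).
Step 5: Two-sided p-value from the t-distribution with 5 df = 0.337368.
Step 6: alpha = 0.05. fail to reject H0.

rho = 0.4286, p = 0.337368, fail to reject H0 at alpha = 0.05.


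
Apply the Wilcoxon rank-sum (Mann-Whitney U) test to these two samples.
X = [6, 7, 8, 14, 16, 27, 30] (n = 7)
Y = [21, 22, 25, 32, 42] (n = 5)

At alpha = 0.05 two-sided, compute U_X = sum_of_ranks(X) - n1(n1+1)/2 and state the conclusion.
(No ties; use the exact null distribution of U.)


Step 1: Combine and sort all 12 observations; assign midranks.
sorted (value, group): (6,X), (7,X), (8,X), (14,X), (16,X), (21,Y), (22,Y), (25,Y), (27,X), (30,X), (32,Y), (42,Y)
ranks: 6->1, 7->2, 8->3, 14->4, 16->5, 21->6, 22->7, 25->8, 27->9, 30->10, 32->11, 42->12
Step 2: Rank sum for X: R1 = 1 + 2 + 3 + 4 + 5 + 9 + 10 = 34.
Step 3: U_X = R1 - n1(n1+1)/2 = 34 - 7*8/2 = 34 - 28 = 6.
       U_Y = n1*n2 - U_X = 35 - 6 = 29.
Step 4: No ties, so the exact null distribution of U (based on enumerating the C(12,7) = 792 equally likely rank assignments) gives the two-sided p-value.
Step 5: p-value = 0.073232; compare to alpha = 0.05. fail to reject H0.

U_X = 6, p = 0.073232, fail to reject H0 at alpha = 0.05.


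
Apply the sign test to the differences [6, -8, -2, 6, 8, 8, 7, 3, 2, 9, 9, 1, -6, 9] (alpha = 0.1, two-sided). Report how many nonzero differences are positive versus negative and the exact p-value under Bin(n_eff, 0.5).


Step 1: Discard zero differences. Original n = 14; n_eff = number of nonzero differences = 14.
Nonzero differences (with sign): +6, -8, -2, +6, +8, +8, +7, +3, +2, +9, +9, +1, -6, +9
Step 2: Count signs: positive = 11, negative = 3.
Step 3: Under H0: P(positive) = 0.5, so the number of positives S ~ Bin(14, 0.5).
Step 4: Two-sided exact p-value = sum of Bin(14,0.5) probabilities at or below the observed probability = 0.057373.
Step 5: alpha = 0.1. reject H0.

n_eff = 14, pos = 11, neg = 3, p = 0.057373, reject H0.


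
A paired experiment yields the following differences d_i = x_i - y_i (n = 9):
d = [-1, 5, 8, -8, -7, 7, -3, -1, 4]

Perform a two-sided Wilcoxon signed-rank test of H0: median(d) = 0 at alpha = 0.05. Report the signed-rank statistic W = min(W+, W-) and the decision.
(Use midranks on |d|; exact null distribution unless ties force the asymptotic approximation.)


Step 1: Drop any zero differences (none here) and take |d_i|.
|d| = [1, 5, 8, 8, 7, 7, 3, 1, 4]
Step 2: Midrank |d_i| (ties get averaged ranks).
ranks: |1|->1.5, |5|->5, |8|->8.5, |8|->8.5, |7|->6.5, |7|->6.5, |3|->3, |1|->1.5, |4|->4
Step 3: Attach original signs; sum ranks with positive sign and with negative sign.
W+ = 5 + 8.5 + 6.5 + 4 = 24
W- = 1.5 + 8.5 + 6.5 + 3 + 1.5 = 21
(Check: W+ + W- = 45 should equal n(n+1)/2 = 45.)
Step 4: Test statistic W = min(W+, W-) = 21.
Step 5: Ties in |d|, so use the tie-corrected normal approximation.
        E[W] = n(n+1)/4 = 9*10/4 = 22.5.
        Tie groups: |d|=1 (t=2), |d|=7 (t=2), |d|=8 (t=2); sum(t^3 - t) = 18.
        Var[W] = n(n+1)(2n+1)/24 - sum(t^3-t)/48 = 1710/24 - 18/48 = 70.875.
        z = (W - E[W]) / sqrt(Var[W]) = (21 - 22.5) / 8.4187 = -0.1782.
        Two-sided p = 2*Phi(z) = 0.858586.
Step 6: alpha = 0.05. fail to reject H0.

W+ = 24, W- = 21, W = min = 21, p = 0.858586, fail to reject H0.


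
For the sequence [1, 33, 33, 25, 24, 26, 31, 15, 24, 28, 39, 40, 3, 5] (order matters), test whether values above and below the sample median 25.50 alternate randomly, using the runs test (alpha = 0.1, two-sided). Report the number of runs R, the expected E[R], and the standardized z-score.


Step 1: Compute median = 25.50; label A = above, B = below.
Labels in order: BAABBAABBAAABB  (n_A = 7, n_B = 7)
Step 2: Count runs R = 7.
Step 3: Under H0 (random ordering), E[R] = 2*n_A*n_B/(n_A+n_B) + 1 = 2*7*7/14 + 1 = 8.0000.
        Var[R] = 2*n_A*n_B*(2*n_A*n_B - n_A - n_B) / ((n_A+n_B)^2 * (n_A+n_B-1)) = 8232/2548 = 3.2308.
        SD[R] = 1.7974.
Step 4: Continuity-corrected z = (R + 0.5 - E[R]) / SD[R] = (7 + 0.5 - 8.0000) / 1.7974 = -0.2782.
Step 5: Two-sided p-value via normal approximation = 2*(1 - Phi(|z|)) = 0.780879.
Step 6: alpha = 0.1. fail to reject H0.

R = 7, z = -0.2782, p = 0.780879, fail to reject H0.


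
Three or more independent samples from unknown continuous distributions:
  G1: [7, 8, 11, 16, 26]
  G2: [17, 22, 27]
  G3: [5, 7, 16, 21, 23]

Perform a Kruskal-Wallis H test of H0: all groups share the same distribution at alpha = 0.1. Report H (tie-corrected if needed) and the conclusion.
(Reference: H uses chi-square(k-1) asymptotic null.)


Step 1: Combine all N = 13 observations and assign midranks.
sorted (value, group, rank): (5,G3,1), (7,G1,2.5), (7,G3,2.5), (8,G1,4), (11,G1,5), (16,G1,6.5), (16,G3,6.5), (17,G2,8), (21,G3,9), (22,G2,10), (23,G3,11), (26,G1,12), (27,G2,13)
Step 2: Sum ranks within each group.
R_1 = 30 (n_1 = 5)
R_2 = 31 (n_2 = 3)
R_3 = 30 (n_3 = 5)
Step 3: H = 12/(N(N+1)) * sum(R_i^2/n_i) - 3(N+1)
     = 12/(13*14) * (30^2/5 + 31^2/3 + 30^2/5) - 3*14
     = 0.065934 * 680.333 - 42
     = 2.857143.
Step 4: Ties present; correction factor C = 1 - 12/(13^3 - 13) = 0.994505. Corrected H = 2.857143 / 0.994505 = 2.872928.
Step 5: Under H0, H ~ chi^2(2); p-value = 0.237767.
Step 6: alpha = 0.1. fail to reject H0.

H = 2.8729, df = 2, p = 0.237767, fail to reject H0.


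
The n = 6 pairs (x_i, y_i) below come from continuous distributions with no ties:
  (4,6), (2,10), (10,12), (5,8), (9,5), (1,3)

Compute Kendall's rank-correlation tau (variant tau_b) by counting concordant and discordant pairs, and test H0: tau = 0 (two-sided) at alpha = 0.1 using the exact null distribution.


Step 1: Enumerate the 15 unordered pairs (i,j) with i<j and classify each by sign(x_j-x_i) * sign(y_j-y_i).
  (1,2):dx=-2,dy=+4->D; (1,3):dx=+6,dy=+6->C; (1,4):dx=+1,dy=+2->C; (1,5):dx=+5,dy=-1->D
  (1,6):dx=-3,dy=-3->C; (2,3):dx=+8,dy=+2->C; (2,4):dx=+3,dy=-2->D; (2,5):dx=+7,dy=-5->D
  (2,6):dx=-1,dy=-7->C; (3,4):dx=-5,dy=-4->C; (3,5):dx=-1,dy=-7->C; (3,6):dx=-9,dy=-9->C
  (4,5):dx=+4,dy=-3->D; (4,6):dx=-4,dy=-5->C; (5,6):dx=-8,dy=-2->C
Step 2: C = 10, D = 5, total pairs = 15.
Step 3: tau = (C - D)/(n(n-1)/2) = (10 - 5)/15 = 0.333333.
Step 4: Exact two-sided p-value (enumerate n! = 720 permutations of y under H0): p = 0.469444.
Step 5: alpha = 0.1. fail to reject H0.

tau_b = 0.3333 (C=10, D=5), p = 0.469444, fail to reject H0.


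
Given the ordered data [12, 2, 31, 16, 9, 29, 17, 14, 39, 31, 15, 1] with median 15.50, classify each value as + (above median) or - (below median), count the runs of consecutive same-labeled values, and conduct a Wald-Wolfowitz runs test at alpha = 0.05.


Step 1: Compute median = 15.50; label A = above, B = below.
Labels in order: BBAABAABAABB  (n_A = 6, n_B = 6)
Step 2: Count runs R = 7.
Step 3: Under H0 (random ordering), E[R] = 2*n_A*n_B/(n_A+n_B) + 1 = 2*6*6/12 + 1 = 7.0000.
        Var[R] = 2*n_A*n_B*(2*n_A*n_B - n_A - n_B) / ((n_A+n_B)^2 * (n_A+n_B-1)) = 4320/1584 = 2.7273.
        SD[R] = 1.6514.
Step 4: R = E[R], so z = 0 with no continuity correction.
Step 5: Two-sided p-value via normal approximation = 2*(1 - Phi(|z|)) = 1.000000.
Step 6: alpha = 0.05. fail to reject H0.

R = 7, z = 0.0000, p = 1.000000, fail to reject H0.


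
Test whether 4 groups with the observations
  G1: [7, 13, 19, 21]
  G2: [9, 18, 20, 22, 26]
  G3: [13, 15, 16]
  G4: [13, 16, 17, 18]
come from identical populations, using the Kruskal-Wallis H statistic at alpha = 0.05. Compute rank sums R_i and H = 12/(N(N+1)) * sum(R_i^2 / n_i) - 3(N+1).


Step 1: Combine all N = 16 observations and assign midranks.
sorted (value, group, rank): (7,G1,1), (9,G2,2), (13,G1,4), (13,G3,4), (13,G4,4), (15,G3,6), (16,G3,7.5), (16,G4,7.5), (17,G4,9), (18,G2,10.5), (18,G4,10.5), (19,G1,12), (20,G2,13), (21,G1,14), (22,G2,15), (26,G2,16)
Step 2: Sum ranks within each group.
R_1 = 31 (n_1 = 4)
R_2 = 56.5 (n_2 = 5)
R_3 = 17.5 (n_3 = 3)
R_4 = 31 (n_4 = 4)
Step 3: H = 12/(N(N+1)) * sum(R_i^2/n_i) - 3(N+1)
     = 12/(16*17) * (31^2/4 + 56.5^2/5 + 17.5^2/3 + 31^2/4) - 3*17
     = 0.044118 * 1221.03 - 51
     = 2.869118.
Step 4: Ties present; correction factor C = 1 - 36/(16^3 - 16) = 0.991176. Corrected H = 2.869118 / 0.991176 = 2.894659.
Step 5: Under H0, H ~ chi^2(3); p-value = 0.408153.
Step 6: alpha = 0.05. fail to reject H0.

H = 2.8947, df = 3, p = 0.408153, fail to reject H0.


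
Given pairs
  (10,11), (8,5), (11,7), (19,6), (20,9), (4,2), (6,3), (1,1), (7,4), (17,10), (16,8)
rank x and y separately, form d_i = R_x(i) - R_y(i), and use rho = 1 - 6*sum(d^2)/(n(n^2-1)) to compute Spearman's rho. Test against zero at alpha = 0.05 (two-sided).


Step 1: Rank x and y separately (midranks; no ties here).
rank(x): 10->6, 8->5, 11->7, 19->10, 20->11, 4->2, 6->3, 1->1, 7->4, 17->9, 16->8
rank(y): 11->11, 5->5, 7->7, 6->6, 9->9, 2->2, 3->3, 1->1, 4->4, 10->10, 8->8
Step 2: d_i = R_x(i) - R_y(i); compute d_i^2.
  (6-11)^2=25, (5-5)^2=0, (7-7)^2=0, (10-6)^2=16, (11-9)^2=4, (2-2)^2=0, (3-3)^2=0, (1-1)^2=0, (4-4)^2=0, (9-10)^2=1, (8-8)^2=0
sum(d^2) = 46.
Step 3: rho = 1 - 6*46 / (11*(11^2 - 1)) = 1 - 276/1320 = 0.790909.
Step 4: Under H0, t = rho * sqrt((n-2)/(1-rho^2)) = 3.8774 ~ t(9).
Step 5: Two-sided p-value from the t-distribution with 9 df = 0.003746.
Step 6: alpha = 0.05. reject H0.

rho = 0.7909, p = 0.003746, reject H0 at alpha = 0.05.


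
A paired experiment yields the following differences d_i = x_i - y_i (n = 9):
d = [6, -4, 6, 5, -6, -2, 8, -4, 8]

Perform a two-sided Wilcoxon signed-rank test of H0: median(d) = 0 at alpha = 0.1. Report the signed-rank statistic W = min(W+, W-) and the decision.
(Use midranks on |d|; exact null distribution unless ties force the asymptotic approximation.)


Step 1: Drop any zero differences (none here) and take |d_i|.
|d| = [6, 4, 6, 5, 6, 2, 8, 4, 8]
Step 2: Midrank |d_i| (ties get averaged ranks).
ranks: |6|->6, |4|->2.5, |6|->6, |5|->4, |6|->6, |2|->1, |8|->8.5, |4|->2.5, |8|->8.5
Step 3: Attach original signs; sum ranks with positive sign and with negative sign.
W+ = 6 + 6 + 4 + 8.5 + 8.5 = 33
W- = 2.5 + 6 + 1 + 2.5 = 12
(Check: W+ + W- = 45 should equal n(n+1)/2 = 45.)
Step 4: Test statistic W = min(W+, W-) = 12.
Step 5: Ties in |d|, so use the tie-corrected normal approximation.
        E[W] = n(n+1)/4 = 9*10/4 = 22.5.
        Tie groups: |d|=4 (t=2), |d|=6 (t=3), |d|=8 (t=2); sum(t^3 - t) = 36.
        Var[W] = n(n+1)(2n+1)/24 - sum(t^3-t)/48 = 1710/24 - 36/48 = 70.5.
        z = (W - E[W]) / sqrt(Var[W]) = (12 - 22.5) / 8.3964 = -1.2505.
        Two-sided p = 2*Phi(z) = 0.211105.
Step 6: alpha = 0.1. fail to reject H0.

W+ = 33, W- = 12, W = min = 12, p = 0.211105, fail to reject H0.


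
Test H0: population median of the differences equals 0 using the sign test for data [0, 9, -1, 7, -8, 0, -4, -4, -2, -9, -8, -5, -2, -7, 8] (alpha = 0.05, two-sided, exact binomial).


Step 1: Discard zero differences. Original n = 15; n_eff = number of nonzero differences = 13.
Nonzero differences (with sign): +9, -1, +7, -8, -4, -4, -2, -9, -8, -5, -2, -7, +8
Step 2: Count signs: positive = 3, negative = 10.
Step 3: Under H0: P(positive) = 0.5, so the number of positives S ~ Bin(13, 0.5).
Step 4: Two-sided exact p-value = sum of Bin(13,0.5) probabilities at or below the observed probability = 0.092285.
Step 5: alpha = 0.05. fail to reject H0.

n_eff = 13, pos = 3, neg = 10, p = 0.092285, fail to reject H0.


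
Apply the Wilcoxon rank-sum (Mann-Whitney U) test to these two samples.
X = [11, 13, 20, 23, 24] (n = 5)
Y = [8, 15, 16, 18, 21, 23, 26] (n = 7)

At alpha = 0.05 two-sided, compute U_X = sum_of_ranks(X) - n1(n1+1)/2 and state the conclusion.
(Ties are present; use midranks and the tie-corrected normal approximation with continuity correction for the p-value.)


Step 1: Combine and sort all 12 observations; assign midranks.
sorted (value, group): (8,Y), (11,X), (13,X), (15,Y), (16,Y), (18,Y), (20,X), (21,Y), (23,X), (23,Y), (24,X), (26,Y)
ranks: 8->1, 11->2, 13->3, 15->4, 16->5, 18->6, 20->7, 21->8, 23->9.5, 23->9.5, 24->11, 26->12
Step 2: Rank sum for X: R1 = 2 + 3 + 7 + 9.5 + 11 = 32.5.
Step 3: U_X = R1 - n1(n1+1)/2 = 32.5 - 5*6/2 = 32.5 - 15 = 17.5.
       U_Y = n1*n2 - U_X = 35 - 17.5 = 17.5.
Step 4: Ties are present, so use the tie-corrected normal approximation (with continuity correction) for the p-value.
Step 5: p-value = 1.000000; compare to alpha = 0.05. fail to reject H0.

U_X = 17.5, p = 1.000000, fail to reject H0 at alpha = 0.05.


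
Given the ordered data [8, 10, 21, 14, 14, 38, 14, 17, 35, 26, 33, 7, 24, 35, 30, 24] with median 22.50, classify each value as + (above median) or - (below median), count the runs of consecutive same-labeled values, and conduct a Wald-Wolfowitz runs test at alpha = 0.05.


Step 1: Compute median = 22.50; label A = above, B = below.
Labels in order: BBBBBABBAAABAAAA  (n_A = 8, n_B = 8)
Step 2: Count runs R = 6.
Step 3: Under H0 (random ordering), E[R] = 2*n_A*n_B/(n_A+n_B) + 1 = 2*8*8/16 + 1 = 9.0000.
        Var[R] = 2*n_A*n_B*(2*n_A*n_B - n_A - n_B) / ((n_A+n_B)^2 * (n_A+n_B-1)) = 14336/3840 = 3.7333.
        SD[R] = 1.9322.
Step 4: Continuity-corrected z = (R + 0.5 - E[R]) / SD[R] = (6 + 0.5 - 9.0000) / 1.9322 = -1.2939.
Step 5: Two-sided p-value via normal approximation = 2*(1 - Phi(|z|)) = 0.195709.
Step 6: alpha = 0.05. fail to reject H0.

R = 6, z = -1.2939, p = 0.195709, fail to reject H0.


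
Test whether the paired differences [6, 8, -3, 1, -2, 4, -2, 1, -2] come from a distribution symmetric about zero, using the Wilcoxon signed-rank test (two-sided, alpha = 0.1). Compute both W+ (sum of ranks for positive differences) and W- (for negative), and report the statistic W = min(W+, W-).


Step 1: Drop any zero differences (none here) and take |d_i|.
|d| = [6, 8, 3, 1, 2, 4, 2, 1, 2]
Step 2: Midrank |d_i| (ties get averaged ranks).
ranks: |6|->8, |8|->9, |3|->6, |1|->1.5, |2|->4, |4|->7, |2|->4, |1|->1.5, |2|->4
Step 3: Attach original signs; sum ranks with positive sign and with negative sign.
W+ = 8 + 9 + 1.5 + 7 + 1.5 = 27
W- = 6 + 4 + 4 + 4 = 18
(Check: W+ + W- = 45 should equal n(n+1)/2 = 45.)
Step 4: Test statistic W = min(W+, W-) = 18.
Step 5: Ties in |d|, so use the tie-corrected normal approximation.
        E[W] = n(n+1)/4 = 9*10/4 = 22.5.
        Tie groups: |d|=1 (t=2), |d|=2 (t=3); sum(t^3 - t) = 30.
        Var[W] = n(n+1)(2n+1)/24 - sum(t^3-t)/48 = 1710/24 - 30/48 = 70.625.
        z = (W - E[W]) / sqrt(Var[W]) = (18 - 22.5) / 8.4039 = -0.5355.
        Two-sided p = 2*Phi(z) = 0.592326.
Step 6: alpha = 0.1. fail to reject H0.

W+ = 27, W- = 18, W = min = 18, p = 0.592326, fail to reject H0.


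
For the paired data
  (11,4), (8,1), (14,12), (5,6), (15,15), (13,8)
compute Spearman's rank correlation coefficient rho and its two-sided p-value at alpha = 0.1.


Step 1: Rank x and y separately (midranks; no ties here).
rank(x): 11->3, 8->2, 14->5, 5->1, 15->6, 13->4
rank(y): 4->2, 1->1, 12->5, 6->3, 15->6, 8->4
Step 2: d_i = R_x(i) - R_y(i); compute d_i^2.
  (3-2)^2=1, (2-1)^2=1, (5-5)^2=0, (1-3)^2=4, (6-6)^2=0, (4-4)^2=0
sum(d^2) = 6.
Step 3: rho = 1 - 6*6 / (6*(6^2 - 1)) = 1 - 36/210 = 0.828571.
Step 4: Under H0, t = rho * sqrt((n-2)/(1-rho^2)) = 2.9598 ~ t(4).
Step 5: Two-sided p-value from the t-distribution with 4 df = 0.041563.
Step 6: alpha = 0.1. reject H0.

rho = 0.8286, p = 0.041563, reject H0 at alpha = 0.1.


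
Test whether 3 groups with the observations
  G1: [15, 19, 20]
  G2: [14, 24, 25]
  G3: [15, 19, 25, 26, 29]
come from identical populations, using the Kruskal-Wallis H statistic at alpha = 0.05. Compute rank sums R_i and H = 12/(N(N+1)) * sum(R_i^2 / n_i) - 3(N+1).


Step 1: Combine all N = 11 observations and assign midranks.
sorted (value, group, rank): (14,G2,1), (15,G1,2.5), (15,G3,2.5), (19,G1,4.5), (19,G3,4.5), (20,G1,6), (24,G2,7), (25,G2,8.5), (25,G3,8.5), (26,G3,10), (29,G3,11)
Step 2: Sum ranks within each group.
R_1 = 13 (n_1 = 3)
R_2 = 16.5 (n_2 = 3)
R_3 = 36.5 (n_3 = 5)
Step 3: H = 12/(N(N+1)) * sum(R_i^2/n_i) - 3(N+1)
     = 12/(11*12) * (13^2/3 + 16.5^2/3 + 36.5^2/5) - 3*12
     = 0.090909 * 413.533 - 36
     = 1.593939.
Step 4: Ties present; correction factor C = 1 - 18/(11^3 - 11) = 0.986364. Corrected H = 1.593939 / 0.986364 = 1.615975.
Step 5: Under H0, H ~ chi^2(2); p-value = 0.445754.
Step 6: alpha = 0.05. fail to reject H0.

H = 1.6160, df = 2, p = 0.445754, fail to reject H0.


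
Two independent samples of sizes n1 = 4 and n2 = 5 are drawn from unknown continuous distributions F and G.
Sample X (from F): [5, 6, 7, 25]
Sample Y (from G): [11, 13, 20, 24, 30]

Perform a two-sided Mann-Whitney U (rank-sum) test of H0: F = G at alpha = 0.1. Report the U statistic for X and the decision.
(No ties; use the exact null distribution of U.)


Step 1: Combine and sort all 9 observations; assign midranks.
sorted (value, group): (5,X), (6,X), (7,X), (11,Y), (13,Y), (20,Y), (24,Y), (25,X), (30,Y)
ranks: 5->1, 6->2, 7->3, 11->4, 13->5, 20->6, 24->7, 25->8, 30->9
Step 2: Rank sum for X: R1 = 1 + 2 + 3 + 8 = 14.
Step 3: U_X = R1 - n1(n1+1)/2 = 14 - 4*5/2 = 14 - 10 = 4.
       U_Y = n1*n2 - U_X = 20 - 4 = 16.
Step 4: No ties, so the exact null distribution of U (based on enumerating the C(9,4) = 126 equally likely rank assignments) gives the two-sided p-value.
Step 5: p-value = 0.190476; compare to alpha = 0.1. fail to reject H0.

U_X = 4, p = 0.190476, fail to reject H0 at alpha = 0.1.


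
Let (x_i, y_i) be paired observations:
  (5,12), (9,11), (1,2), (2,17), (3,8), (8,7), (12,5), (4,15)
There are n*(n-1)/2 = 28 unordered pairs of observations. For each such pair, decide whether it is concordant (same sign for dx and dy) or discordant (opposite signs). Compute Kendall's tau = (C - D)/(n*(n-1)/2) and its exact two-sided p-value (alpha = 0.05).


Step 1: Enumerate the 28 unordered pairs (i,j) with i<j and classify each by sign(x_j-x_i) * sign(y_j-y_i).
  (1,2):dx=+4,dy=-1->D; (1,3):dx=-4,dy=-10->C; (1,4):dx=-3,dy=+5->D; (1,5):dx=-2,dy=-4->C
  (1,6):dx=+3,dy=-5->D; (1,7):dx=+7,dy=-7->D; (1,8):dx=-1,dy=+3->D; (2,3):dx=-8,dy=-9->C
  (2,4):dx=-7,dy=+6->D; (2,5):dx=-6,dy=-3->C; (2,6):dx=-1,dy=-4->C; (2,7):dx=+3,dy=-6->D
  (2,8):dx=-5,dy=+4->D; (3,4):dx=+1,dy=+15->C; (3,5):dx=+2,dy=+6->C; (3,6):dx=+7,dy=+5->C
  (3,7):dx=+11,dy=+3->C; (3,8):dx=+3,dy=+13->C; (4,5):dx=+1,dy=-9->D; (4,6):dx=+6,dy=-10->D
  (4,7):dx=+10,dy=-12->D; (4,8):dx=+2,dy=-2->D; (5,6):dx=+5,dy=-1->D; (5,7):dx=+9,dy=-3->D
  (5,8):dx=+1,dy=+7->C; (6,7):dx=+4,dy=-2->D; (6,8):dx=-4,dy=+8->D; (7,8):dx=-8,dy=+10->D
Step 2: C = 11, D = 17, total pairs = 28.
Step 3: tau = (C - D)/(n(n-1)/2) = (11 - 17)/28 = -0.214286.
Step 4: Exact two-sided p-value (enumerate n! = 40320 permutations of y under H0): p = 0.548413.
Step 5: alpha = 0.05. fail to reject H0.

tau_b = -0.2143 (C=11, D=17), p = 0.548413, fail to reject H0.


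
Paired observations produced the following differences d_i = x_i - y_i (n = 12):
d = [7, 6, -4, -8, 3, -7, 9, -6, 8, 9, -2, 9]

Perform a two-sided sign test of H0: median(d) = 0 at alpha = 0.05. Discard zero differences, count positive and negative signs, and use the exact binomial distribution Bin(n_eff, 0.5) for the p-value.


Step 1: Discard zero differences. Original n = 12; n_eff = number of nonzero differences = 12.
Nonzero differences (with sign): +7, +6, -4, -8, +3, -7, +9, -6, +8, +9, -2, +9
Step 2: Count signs: positive = 7, negative = 5.
Step 3: Under H0: P(positive) = 0.5, so the number of positives S ~ Bin(12, 0.5).
Step 4: Two-sided exact p-value = sum of Bin(12,0.5) probabilities at or below the observed probability = 0.774414.
Step 5: alpha = 0.05. fail to reject H0.

n_eff = 12, pos = 7, neg = 5, p = 0.774414, fail to reject H0.


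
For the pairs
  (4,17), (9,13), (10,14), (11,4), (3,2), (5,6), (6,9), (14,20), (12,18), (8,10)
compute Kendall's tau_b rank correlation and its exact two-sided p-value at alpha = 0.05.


Step 1: Enumerate the 45 unordered pairs (i,j) with i<j and classify each by sign(x_j-x_i) * sign(y_j-y_i).
  (1,2):dx=+5,dy=-4->D; (1,3):dx=+6,dy=-3->D; (1,4):dx=+7,dy=-13->D; (1,5):dx=-1,dy=-15->C
  (1,6):dx=+1,dy=-11->D; (1,7):dx=+2,dy=-8->D; (1,8):dx=+10,dy=+3->C; (1,9):dx=+8,dy=+1->C
  (1,10):dx=+4,dy=-7->D; (2,3):dx=+1,dy=+1->C; (2,4):dx=+2,dy=-9->D; (2,5):dx=-6,dy=-11->C
  (2,6):dx=-4,dy=-7->C; (2,7):dx=-3,dy=-4->C; (2,8):dx=+5,dy=+7->C; (2,9):dx=+3,dy=+5->C
  (2,10):dx=-1,dy=-3->C; (3,4):dx=+1,dy=-10->D; (3,5):dx=-7,dy=-12->C; (3,6):dx=-5,dy=-8->C
  (3,7):dx=-4,dy=-5->C; (3,8):dx=+4,dy=+6->C; (3,9):dx=+2,dy=+4->C; (3,10):dx=-2,dy=-4->C
  (4,5):dx=-8,dy=-2->C; (4,6):dx=-6,dy=+2->D; (4,7):dx=-5,dy=+5->D; (4,8):dx=+3,dy=+16->C
  (4,9):dx=+1,dy=+14->C; (4,10):dx=-3,dy=+6->D; (5,6):dx=+2,dy=+4->C; (5,7):dx=+3,dy=+7->C
  (5,8):dx=+11,dy=+18->C; (5,9):dx=+9,dy=+16->C; (5,10):dx=+5,dy=+8->C; (6,7):dx=+1,dy=+3->C
  (6,8):dx=+9,dy=+14->C; (6,9):dx=+7,dy=+12->C; (6,10):dx=+3,dy=+4->C; (7,8):dx=+8,dy=+11->C
  (7,9):dx=+6,dy=+9->C; (7,10):dx=+2,dy=+1->C; (8,9):dx=-2,dy=-2->C; (8,10):dx=-6,dy=-10->C
  (9,10):dx=-4,dy=-8->C
Step 2: C = 34, D = 11, total pairs = 45.
Step 3: tau = (C - D)/(n(n-1)/2) = (34 - 11)/45 = 0.511111.
Step 4: Exact two-sided p-value (enumerate n! = 3628800 permutations of y under H0): p = 0.046623.
Step 5: alpha = 0.05. reject H0.

tau_b = 0.5111 (C=34, D=11), p = 0.046623, reject H0.


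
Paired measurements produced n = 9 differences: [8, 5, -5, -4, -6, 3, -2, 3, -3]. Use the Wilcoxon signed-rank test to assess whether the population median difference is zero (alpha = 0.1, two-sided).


Step 1: Drop any zero differences (none here) and take |d_i|.
|d| = [8, 5, 5, 4, 6, 3, 2, 3, 3]
Step 2: Midrank |d_i| (ties get averaged ranks).
ranks: |8|->9, |5|->6.5, |5|->6.5, |4|->5, |6|->8, |3|->3, |2|->1, |3|->3, |3|->3
Step 3: Attach original signs; sum ranks with positive sign and with negative sign.
W+ = 9 + 6.5 + 3 + 3 = 21.5
W- = 6.5 + 5 + 8 + 1 + 3 = 23.5
(Check: W+ + W- = 45 should equal n(n+1)/2 = 45.)
Step 4: Test statistic W = min(W+, W-) = 21.5.
Step 5: Ties in |d|, so use the tie-corrected normal approximation.
        E[W] = n(n+1)/4 = 9*10/4 = 22.5.
        Tie groups: |d|=3 (t=3), |d|=5 (t=2); sum(t^3 - t) = 30.
        Var[W] = n(n+1)(2n+1)/24 - sum(t^3-t)/48 = 1710/24 - 30/48 = 70.625.
        z = (W - E[W]) / sqrt(Var[W]) = (21.5 - 22.5) / 8.4039 = -0.1190.
        Two-sided p = 2*Phi(z) = 0.905281.
Step 6: alpha = 0.1. fail to reject H0.

W+ = 21.5, W- = 23.5, W = min = 21.5, p = 0.905281, fail to reject H0.


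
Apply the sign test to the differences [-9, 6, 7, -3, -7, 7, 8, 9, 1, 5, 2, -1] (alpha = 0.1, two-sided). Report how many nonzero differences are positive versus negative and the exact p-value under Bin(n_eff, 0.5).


Step 1: Discard zero differences. Original n = 12; n_eff = number of nonzero differences = 12.
Nonzero differences (with sign): -9, +6, +7, -3, -7, +7, +8, +9, +1, +5, +2, -1
Step 2: Count signs: positive = 8, negative = 4.
Step 3: Under H0: P(positive) = 0.5, so the number of positives S ~ Bin(12, 0.5).
Step 4: Two-sided exact p-value = sum of Bin(12,0.5) probabilities at or below the observed probability = 0.387695.
Step 5: alpha = 0.1. fail to reject H0.

n_eff = 12, pos = 8, neg = 4, p = 0.387695, fail to reject H0.


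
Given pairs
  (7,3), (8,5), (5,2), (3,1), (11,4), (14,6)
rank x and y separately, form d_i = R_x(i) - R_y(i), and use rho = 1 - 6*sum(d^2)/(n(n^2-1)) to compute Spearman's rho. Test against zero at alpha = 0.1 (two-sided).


Step 1: Rank x and y separately (midranks; no ties here).
rank(x): 7->3, 8->4, 5->2, 3->1, 11->5, 14->6
rank(y): 3->3, 5->5, 2->2, 1->1, 4->4, 6->6
Step 2: d_i = R_x(i) - R_y(i); compute d_i^2.
  (3-3)^2=0, (4-5)^2=1, (2-2)^2=0, (1-1)^2=0, (5-4)^2=1, (6-6)^2=0
sum(d^2) = 2.
Step 3: rho = 1 - 6*2 / (6*(6^2 - 1)) = 1 - 12/210 = 0.942857.
Step 4: Under H0, t = rho * sqrt((n-2)/(1-rho^2)) = 5.6595 ~ t(4).
Step 5: Two-sided p-value from the t-distribution with 4 df = 0.004805.
Step 6: alpha = 0.1. reject H0.

rho = 0.9429, p = 0.004805, reject H0 at alpha = 0.1.


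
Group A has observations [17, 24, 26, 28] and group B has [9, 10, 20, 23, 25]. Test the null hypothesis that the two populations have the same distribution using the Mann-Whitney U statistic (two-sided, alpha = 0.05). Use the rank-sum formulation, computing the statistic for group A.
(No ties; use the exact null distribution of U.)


Step 1: Combine and sort all 9 observations; assign midranks.
sorted (value, group): (9,Y), (10,Y), (17,X), (20,Y), (23,Y), (24,X), (25,Y), (26,X), (28,X)
ranks: 9->1, 10->2, 17->3, 20->4, 23->5, 24->6, 25->7, 26->8, 28->9
Step 2: Rank sum for X: R1 = 3 + 6 + 8 + 9 = 26.
Step 3: U_X = R1 - n1(n1+1)/2 = 26 - 4*5/2 = 26 - 10 = 16.
       U_Y = n1*n2 - U_X = 20 - 16 = 4.
Step 4: No ties, so the exact null distribution of U (based on enumerating the C(9,4) = 126 equally likely rank assignments) gives the two-sided p-value.
Step 5: p-value = 0.190476; compare to alpha = 0.05. fail to reject H0.

U_X = 16, p = 0.190476, fail to reject H0 at alpha = 0.05.
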